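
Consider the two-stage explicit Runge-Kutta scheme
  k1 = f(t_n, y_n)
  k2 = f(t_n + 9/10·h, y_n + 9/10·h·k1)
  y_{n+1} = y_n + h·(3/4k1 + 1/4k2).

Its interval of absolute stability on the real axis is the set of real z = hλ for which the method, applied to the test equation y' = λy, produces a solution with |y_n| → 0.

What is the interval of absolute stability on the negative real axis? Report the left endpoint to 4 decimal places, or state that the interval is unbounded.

Set f=λy, z=hλ:
  k1=λy_n ⇒ h·k1=z·y_n;  k2=λ(1+9/10z)y_n ⇒ h·k2=z(1+9/10z)y_n
  y_{n+1}/y_n = 1 + 3/4z + 1/4z(1+9/10z) = 1 + z + 9/40z²
  R(z) = 1 + z + 9/40z².

Solve |R(x)|<1 on ℝ⁻.
x=-0.88: |R|=0.2942
R=1: x+9/40x²=0 ⇒ x=−40/9=-4.4444; min R=1−1/(4·9/40)=-0.1111>−1
Confirm numerically:
  x=-4.328: |R|=0.88661 <1
  x=-2.672: |R|=0.06559 <1
  x=-2.075: |R|=0.10623 <1
  x=-4.684: |R|=1.25247 >1
  x=-4.638: |R|=1.20198 >1
  x=-4.471: |R|=1.02671 >1
Stable set (-4.4444, 0).

z∈(-4.4444,0).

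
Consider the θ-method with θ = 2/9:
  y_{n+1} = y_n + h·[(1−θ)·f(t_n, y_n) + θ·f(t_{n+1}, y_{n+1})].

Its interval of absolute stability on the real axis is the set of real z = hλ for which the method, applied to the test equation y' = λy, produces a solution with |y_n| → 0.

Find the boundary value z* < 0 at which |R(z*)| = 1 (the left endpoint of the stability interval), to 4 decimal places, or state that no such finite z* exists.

left endpoint -3.6000.

Set f=λy, z=hλ:
  y_{n+1} = y_n + z·[7/9·y_n + 2/9·y_{n+1}] ⇒ (1 − 2/9z)y_{n+1} = (1 + 7/9z)y_n
  so R(z) = (1 + 7/9z)/(1 − 2/9z).

Find x<0 with |R(x)|<1.
x=-0.56: |R|=0.5020
R=−1: 1+7/9x = −1+2/9x ⇒ -5/9x=2 ⇒ x=2/(-5/9)=-3.6000
Confirm numerically:
  x=-3.395: |R|=0.93509 <1
  x=-3.353: |R|=0.92137 <1
  x=-2.595: |R|=0.64588 <1
  x=-3.995: |R|=1.11624 >1
  x=-3.731: |R|=1.03979 >1
  x=-3.716: |R|=1.03530 >1
Stable set (-3.6000, 0).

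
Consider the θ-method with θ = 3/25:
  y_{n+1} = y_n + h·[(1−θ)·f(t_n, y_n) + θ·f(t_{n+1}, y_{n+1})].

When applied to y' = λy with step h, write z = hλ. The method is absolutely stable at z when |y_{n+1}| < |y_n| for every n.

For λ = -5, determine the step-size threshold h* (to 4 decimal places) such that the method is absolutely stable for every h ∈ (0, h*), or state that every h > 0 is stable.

(-2.6316,0); λ=-5 ⇒ h* = (50/19)/5 = 0.5263.

Set f=λy, z=hλ:
  y_{n+1} = y_n + z·[22/25·y_n + 3/25·y_{n+1}] ⇒ (1 − 3/25z)y_{n+1} = (1 + 22/25z)y_n
  so R(z) = (1 + 22/25z)/(1 − 3/25z).

Need |R(x)|<1, x<0.
x=-1.54: |R|=0.2998
R=−1: 1+22/25x = −1+3/25x ⇒ -19/25x=2 ⇒ x=2/(-19/25)=-2.6316
Confirm numerically:
  x=-2.526: |R|=0.93842 <1
  x=-2.206: |R|=0.74426 <1
  x=-1.543: |R|=0.30193 <1
  x=-1.462: |R|=0.24379 <1
  x=-3.121: |R|=1.27061 >1
  x=-2.949: |R|=1.17818 >1
  x=-2.861: |R|=1.12980 >1
Stable set (-2.6316, 0).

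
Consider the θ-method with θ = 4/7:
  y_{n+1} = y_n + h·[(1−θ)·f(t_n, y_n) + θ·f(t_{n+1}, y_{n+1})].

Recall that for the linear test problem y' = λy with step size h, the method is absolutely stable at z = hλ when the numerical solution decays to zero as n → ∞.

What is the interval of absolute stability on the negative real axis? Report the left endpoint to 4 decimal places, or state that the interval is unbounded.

interval (−∞, 0).

With y'=λy (z=hλ):
  y_{n+1} = y_n + z·[3/7·y_n + 4/7·y_{n+1}] ⇒ (1 − 4/7z)y_{n+1} = (1 + 3/7z)y_n
  ⇒ R(z) = (1 + 3/7z)/(1 − 4/7z).

Solve |R(x)|<1 on ℝ⁻.
x=-0.64: |R|=0.5314
x=-2: |R|=0.0667
x=-10: |R|=0.4894
x=-100: |R|=0.7199
θ=4/7≥1/2 ⇒ |1+3/7x|<|1−4/7x| ∀x<0 ⇒ stable on all of ℝ⁻.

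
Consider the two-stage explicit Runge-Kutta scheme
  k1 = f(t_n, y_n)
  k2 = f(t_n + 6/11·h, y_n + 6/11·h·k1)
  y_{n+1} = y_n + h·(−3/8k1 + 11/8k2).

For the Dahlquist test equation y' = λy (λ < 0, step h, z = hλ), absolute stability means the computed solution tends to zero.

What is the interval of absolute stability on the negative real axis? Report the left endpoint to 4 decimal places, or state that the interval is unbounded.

(-1.3333, 0).

Set f=λy, z=hλ:
  k1=λy_n ⇒ h·k1=z·y_n;  k2=λ(1+6/11z)y_n ⇒ h·k2=z(1+6/11z)y_n
  y_{n+1}/y_n = 1 − 3/8z + 11/8z(1+6/11z) = 1 + z + 3/4z²
  so R(z) = 1 + z + 3/4z².

Solve |R(x)|<1 on ℝ⁻.
x=-1.34: |R|=1.0067
R=1: x+3/4x²=0 ⇒ x=−4/3=-1.3333; min R=1−1/(4·3/4)=0.6667>−1
Confirm numerically:
  x=-1.271: |R|=0.94058 <1
  x=-0.754: |R|=0.67239 <1
  x=-0.725: |R|=0.66922 <1
  x=-1.823: |R|=1.66950 >1
  x=-1.751: |R|=1.54850 >1
So |R|<1 on (-1.3333, 0).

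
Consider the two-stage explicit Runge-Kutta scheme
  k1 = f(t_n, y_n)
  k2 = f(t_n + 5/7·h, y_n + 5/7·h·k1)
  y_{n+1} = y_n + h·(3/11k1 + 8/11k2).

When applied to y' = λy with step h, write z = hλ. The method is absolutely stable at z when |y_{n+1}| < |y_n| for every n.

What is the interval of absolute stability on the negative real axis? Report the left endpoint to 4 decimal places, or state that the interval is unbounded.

z∈(-1.9250,0).

On y'=λy, z=hλ:
  k1=λy_n ⇒ h·k1=z·y_n;  k2=λ(1+5/7z)y_n ⇒ h·k2=z(1+5/7z)y_n
  y_{n+1}/y_n = 1 + 3/11z + 8/11z(1+5/7z) = 1 + z + 40/77z²
  so R(z) = 1 + z + 40/77z².

Find x<0 with |R(x)|<1.
x=-1.28: |R|=0.5711
R=1: x+40/77x²=0 ⇒ x=−77/40=-1.9250; min R=1−1/(4·40/77)=0.5188>−1
Confirm numerically:
  x=-1.572: |R|=0.71173 <1
  x=-1.347: |R|=0.59555 <1
  x=-0.847: |R|=0.52568 <1
  x=-2.499: |R|=1.74516 >1
  x=-2.460: |R|=1.68369 >1
  x=-2.121: |R|=1.21596 >1
Interval (-1.9250, 0).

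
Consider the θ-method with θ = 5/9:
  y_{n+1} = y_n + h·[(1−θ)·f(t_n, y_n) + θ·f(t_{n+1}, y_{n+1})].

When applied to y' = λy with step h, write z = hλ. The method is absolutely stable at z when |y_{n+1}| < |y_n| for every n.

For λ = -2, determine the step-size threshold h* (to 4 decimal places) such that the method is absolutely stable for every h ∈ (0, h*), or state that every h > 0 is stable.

interval (−∞, 0). Any h>0 works for λ=-2.

With y'=λy (z=hλ):
  y_{n+1} = y_n + z·[4/9·y_n + 5/9·y_{n+1}] ⇒ (1 − 5/9z)y_{n+1} = (1 + 4/9z)y_n
  R(z) = (1 + 4/9z)/(1 − 5/9z).

Find x<0 with |R(x)|<1.
x=-1.55: |R|=0.1672
x=-2: |R|=0.0526
x=-10: |R|=0.5254
x=-100: |R|=0.7682
θ=5/9≥1/2 ⇒ |1+4/9x|<|1−5/9x| ∀x<0 ⇒ unbounded interval.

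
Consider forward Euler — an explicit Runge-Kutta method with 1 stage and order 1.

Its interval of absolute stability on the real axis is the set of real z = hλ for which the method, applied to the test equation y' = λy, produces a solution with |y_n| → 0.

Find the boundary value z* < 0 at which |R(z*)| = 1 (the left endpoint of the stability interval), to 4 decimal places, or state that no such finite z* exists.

On y'=λy, z=hλ:
  order 1, 1-stage ⇒ R(z)=1+z
  (e.g. R(-0.72)=0.28000, |R|=0.28000)

Solve |R(x)|<1 on ℝ⁻.
x=-0.72: |R|=0.2800
|R(-2.33)|=1.3300 |R(-2.21)|=1.2100 |R(-1.69)|=0.6900
Bisect:
  x_lo=-2.6902 |R|=1.6902  x_hi=-0.0917 |R|=0.9083
  mid=-1.39092 |R|=0.39092 →hi
  mid=-2.04055 |R|=1.04055 →lo
  mid=-1.71573 |R|=0.71573 →hi
  mid=-1.87814 |R|=0.87814 →hi
  mid=-1.95934 |R|=0.95934 →hi
  mid=-1.99994 |R|=0.99994 →hi
  mid=-2.02025 |R|=1.02025 →lo
  mid=-2.01009 |R|=1.01009 →lo
  mid=-2.00502 |R|=1.00502 →lo
  ...
  [-2.00010,-1.99994] ⇒ x*=-2.0000
Stable set (-2.0000, 0).

z* = -2.0000.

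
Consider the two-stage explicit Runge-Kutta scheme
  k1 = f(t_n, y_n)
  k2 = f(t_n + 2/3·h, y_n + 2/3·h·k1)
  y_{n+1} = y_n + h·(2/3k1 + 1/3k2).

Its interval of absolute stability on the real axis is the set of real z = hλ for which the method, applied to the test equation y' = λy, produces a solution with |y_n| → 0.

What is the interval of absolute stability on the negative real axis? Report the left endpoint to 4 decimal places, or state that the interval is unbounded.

z∈(-4.5000,0).

On y'=λy, z=hλ:
  k1=λy_n ⇒ h·k1=z·y_n;  k2=λ(1+2/3z)y_n ⇒ h·k2=z(1+2/3z)y_n
  y_{n+1}/y_n = 1 + 2/3z + 1/3z(1+2/3z) = 1 + z + 2/9z²
  so R(z) = 1 + z + 2/9z².

Boundary: |R(x)|=1, x<0.
x=-1.28: |R|=0.0841
R=1: x+2/9x²=0 ⇒ x=−9/2=-4.5000; min R=1−1/(4·2/9)=-0.1250>−1
Confirm numerically:
  x=-3.984: |R|=0.54317 <1
  x=-3.359: |R|=0.14831 <1
  x=-2.481: |R|=0.11314 <1
  x=-1.947: |R|=0.10460 <1
  x=-4.884: |R|=1.41677 >1
  x=-4.781: |R|=1.29855 >1
Interval (-4.5000, 0).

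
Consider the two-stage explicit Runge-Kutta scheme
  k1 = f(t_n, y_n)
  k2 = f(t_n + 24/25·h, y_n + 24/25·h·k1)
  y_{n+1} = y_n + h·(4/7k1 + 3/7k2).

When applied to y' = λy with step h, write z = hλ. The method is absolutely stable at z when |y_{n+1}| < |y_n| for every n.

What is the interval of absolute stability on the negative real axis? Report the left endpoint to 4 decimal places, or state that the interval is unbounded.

Test eqn y'=λy, z=hλ:
  k1=λy_n ⇒ h·k1=z·y_n;  k2=λ(1+24/25z)y_n ⇒ h·k2=z(1+24/25z)y_n
  y_{n+1}/y_n = 1 + 4/7z + 3/7z(1+24/25z) = 1 + z + 72/175z²
  ⇒ R(z) = 1 + z + 72/175z².

Find x<0 with |R(x)|<1.
x=-1.57: |R|=0.4441
R=1: x+72/175x²=0 ⇒ x=−175/72=-2.4306; min R=1−1/(4·72/175)=0.3924>−1
Confirm numerically:
  x=-2.038: |R|=0.67085 <1
  x=-1.865: |R|=0.56604 <1
  x=-1.652: |R|=0.47083 <1
  x=-2.836: |R|=1.47308 >1
  x=-2.619: |R|=1.20305 >1
So |R|<1 on (-2.4306, 0).

z∈(-2.4306,0).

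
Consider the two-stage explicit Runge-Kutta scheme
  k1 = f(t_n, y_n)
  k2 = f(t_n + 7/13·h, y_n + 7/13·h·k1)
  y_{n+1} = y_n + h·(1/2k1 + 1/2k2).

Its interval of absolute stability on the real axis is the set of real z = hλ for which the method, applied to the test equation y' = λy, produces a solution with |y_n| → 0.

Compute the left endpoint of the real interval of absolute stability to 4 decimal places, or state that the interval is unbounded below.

With y'=λy (z=hλ):
  k1=λy_n ⇒ h·k1=z·y_n;  k2=λ(1+7/13z)y_n ⇒ h·k2=z(1+7/13z)y_n
  y_{n+1}/y_n = 1 + 1/2z + 1/2z(1+7/13z) = 1 + z + 7/26z²
  so R(z) = 1 + z + 7/26z².

Solve |R(x)|<1 on ℝ⁻.
x=-1.69: |R|=0.0789
R=1: x+7/26x²=0 ⇒ x=−26/7=-3.7143; min R=1−1/(4·7/26)=0.0714>−1
Confirm numerically:
  x=-3.466: |R|=0.76831 <1
  x=-3.223: |R|=0.57370 <1
  x=-3.020: |R|=0.43549 <1
  x=-2.173: |R|=0.09829 <1
  x=-4.162: |R|=1.50168 >1
  x=-3.946: |R|=1.24617 >1
So |R|<1 on (-3.7143, 0).

z* = -3.7143.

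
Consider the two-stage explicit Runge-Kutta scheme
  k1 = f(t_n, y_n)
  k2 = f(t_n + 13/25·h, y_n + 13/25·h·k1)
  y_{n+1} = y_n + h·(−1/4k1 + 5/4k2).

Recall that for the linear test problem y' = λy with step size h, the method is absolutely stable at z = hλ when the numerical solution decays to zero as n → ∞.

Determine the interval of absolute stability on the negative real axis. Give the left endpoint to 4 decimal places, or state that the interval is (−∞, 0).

z∈(-1.5385,0).

Test eqn y'=λy, z=hλ:
  k1=λy_n ⇒ h·k1=z·y_n;  k2=λ(1+13/25z)y_n ⇒ h·k2=z(1+13/25z)y_n
  y_{n+1}/y_n = 1 − 1/4z + 5/4z(1+13/25z) = 1 + z + 13/20z²
  Hence R(z) = 1 + z + 13/20z².

Boundary: |R(x)|=1, x<0.
x=-0.42: |R|=0.6947
R=1: x+13/20x²=0 ⇒ x=−20/13=-1.5385; min R=1−1/(4·13/20)=0.6154>−1
Confirm numerically:
  x=-1.441: |R|=0.90871 <1
  x=-1.354: |R|=0.83766 <1
  x=-0.850: |R|=0.61962 <1
  x=-2.067: |R|=1.71012 >1
  x=-1.801: |R|=1.30734 >1
  x=-1.575: |R|=1.03741 >1
Interval (-1.5385, 0).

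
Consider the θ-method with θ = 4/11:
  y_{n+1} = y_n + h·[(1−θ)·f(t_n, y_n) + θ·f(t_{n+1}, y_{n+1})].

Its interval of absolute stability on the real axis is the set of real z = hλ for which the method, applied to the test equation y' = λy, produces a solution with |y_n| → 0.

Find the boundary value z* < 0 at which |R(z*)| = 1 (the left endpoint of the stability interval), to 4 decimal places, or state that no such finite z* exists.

On y'=λy, z=hλ:
  y_{n+1} = y_n + z·[7/11·y_n + 4/11·y_{n+1}] ⇒ (1 − 4/11z)y_{n+1} = (1 + 7/11z)y_n
  R(z) = (1 + 7/11z)/(1 − 4/11z).

Find x<0 with |R(x)|<1.
x=-1.37: |R|=0.0856
R=−1: 1+7/11x = −1+4/11x ⇒ -3/11x=2 ⇒ x=2/(-3/11)=-7.3333
Confirm numerically:
  x=-6.803: |R|=0.95836 <1
  x=-6.135: |R|=0.89885 <1
  x=-4.621: |R|=0.72402 <1
  x=-3.336: |R|=0.50739 <1
  x=-7.834: |R|=1.03548 >1
  x=-7.412: |R|=1.00581 >1
  x=-7.395: |R|=1.00456 >1
Stable set (-7.3333, 0).

z* = -7.3333.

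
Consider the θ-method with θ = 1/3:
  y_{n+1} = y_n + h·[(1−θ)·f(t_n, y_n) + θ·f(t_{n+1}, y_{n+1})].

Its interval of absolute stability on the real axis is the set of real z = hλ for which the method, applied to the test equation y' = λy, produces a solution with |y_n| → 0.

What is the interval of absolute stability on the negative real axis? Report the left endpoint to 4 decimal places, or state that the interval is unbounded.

z∈(-6.0000,0).

On y'=λy, z=hλ:
  y_{n+1} = y_n + z·[2/3·y_n + 1/3·y_{n+1}] ⇒ (1 − 1/3z)y_{n+1} = (1 + 2/3z)y_n
  ⇒ R(z) = (1 + 2/3z)/(1 − 1/3z).

Find x<0 with |R(x)|<1.
x=-0.98: |R|=0.2613
R=−1: 1+2/3x = −1+1/3x ⇒ -1/3x=2 ⇒ x=2/(-1/3)=-6.0000
Confirm numerically:
  x=-4.782: |R|=0.84348 <1
  x=-3.612: |R|=0.63884 <1
  x=-2.660: |R|=0.40989 <1
  x=-6.533: |R|=1.05591 >1
  x=-6.286: |R|=1.03080 >1
Stable set (-6.0000, 0).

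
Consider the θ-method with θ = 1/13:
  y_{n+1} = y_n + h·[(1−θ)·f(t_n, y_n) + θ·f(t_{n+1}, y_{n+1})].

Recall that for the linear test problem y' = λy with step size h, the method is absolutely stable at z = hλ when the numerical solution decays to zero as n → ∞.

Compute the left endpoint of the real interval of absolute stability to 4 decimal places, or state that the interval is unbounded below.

z* = -2.3636.

With y'=λy (z=hλ):
  y_{n+1} = y_n + z·[12/13·y_n + 1/13·y_{n+1}] ⇒ (1 − 1/13z)y_{n+1} = (1 + 12/13z)y_n
  so R(z) = (1 + 12/13z)/(1 − 1/13z).

Find x<0 with |R(x)|<1.
x=-0.59: |R|=0.4356
R=−1: 1+12/13x = −1+1/13x ⇒ -11/13x=2 ⇒ x=2/(-11/13)=-2.3636
Confirm numerically:
  x=-2.297: |R|=0.95208 <1
  x=-1.830: |R|=0.60418 <1
  x=-0.987: |R|=0.08265 <1
  x=-2.607: |R|=1.17153 >1
  x=-2.461: |R|=1.06927 >1
Stable set (-2.3636, 0).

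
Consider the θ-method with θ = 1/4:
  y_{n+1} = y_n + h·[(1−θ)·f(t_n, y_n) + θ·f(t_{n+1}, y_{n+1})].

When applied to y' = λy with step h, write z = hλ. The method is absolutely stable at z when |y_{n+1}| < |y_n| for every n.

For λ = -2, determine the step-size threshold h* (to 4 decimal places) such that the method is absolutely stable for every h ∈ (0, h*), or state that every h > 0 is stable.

(-4.0000,0); λ=-2 ⇒ h* = (4)/2 = 2.0000.

On y'=λy, z=hλ:
  y_{n+1} = y_n + z·[3/4·y_n + 1/4·y_{n+1}] ⇒ (1 − 1/4z)y_{n+1} = (1 + 3/4z)y_n
  R(z) = (1 + 3/4z)/(1 − 1/4z).

Boundary: |R(x)|=1, x<0.
x=-1.31: |R|=0.0132
R=−1: 1+3/4x = −1+1/4x ⇒ -1/2x=2 ⇒ x=2/(-1/2)=-4.0000
Confirm numerically:
  x=-3.730: |R|=0.93014 <1
  x=-2.438: |R|=0.51476 <1
  x=-2.351: |R|=0.48071 <1
  x=-4.542: |R|=1.12690 >1
  x=-4.402: |R|=1.09569 >1
  x=-4.220: |R|=1.05353 >1
Stable set (-4.0000, 0).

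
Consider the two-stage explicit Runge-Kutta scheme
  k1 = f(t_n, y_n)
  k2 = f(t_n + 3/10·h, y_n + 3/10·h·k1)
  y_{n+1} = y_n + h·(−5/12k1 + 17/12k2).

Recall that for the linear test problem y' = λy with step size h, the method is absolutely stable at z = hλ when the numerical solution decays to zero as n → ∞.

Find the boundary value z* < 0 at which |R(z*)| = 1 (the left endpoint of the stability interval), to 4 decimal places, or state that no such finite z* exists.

left endpoint -2.3529.

Test eqn y'=λy, z=hλ:
  k1=λy_n ⇒ h·k1=z·y_n;  k2=λ(1+3/10z)y_n ⇒ h·k2=z(1+3/10z)y_n
  y_{n+1}/y_n = 1 − 5/12z + 17/12z(1+3/10z) = 1 + z + 17/40z²
  R(z) = 1 + z + 17/40z².

Find x<0 with |R(x)|<1.
x=-0.69: |R|=0.5123
R=1: x+17/40x²=0 ⇒ x=−40/17=-2.3529; min R=1−1/(4·17/40)=0.4118>−1
Confirm numerically:
  x=-2.253: |R|=0.90430 <1
  x=-1.455: |R|=0.44474 <1
  x=-1.147: |R|=0.41213 <1
  x=-2.590: |R|=1.26094 >1
  x=-2.506: |R|=1.16302 >1
Stable set (-2.3529, 0).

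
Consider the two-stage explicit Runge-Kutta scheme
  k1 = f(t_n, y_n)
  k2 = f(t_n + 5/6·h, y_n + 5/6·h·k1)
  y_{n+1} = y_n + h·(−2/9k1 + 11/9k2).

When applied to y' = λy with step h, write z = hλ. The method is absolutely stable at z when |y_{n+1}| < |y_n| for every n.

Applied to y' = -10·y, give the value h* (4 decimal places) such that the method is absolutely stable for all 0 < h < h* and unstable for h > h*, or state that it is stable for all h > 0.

(-0.9818,0); λ=-10 ⇒ h* = (54/55)/10 = 0.0982.

With y'=λy (z=hλ):
  k1=λy_n ⇒ h·k1=z·y_n;  k2=λ(1+5/6z)y_n ⇒ h·k2=z(1+5/6z)y_n
  y_{n+1}/y_n = 1 − 2/9z + 11/9z(1+5/6z) = 1 + z + 55/54z²
  ⇒ R(z) = 1 + z + 55/54z².

Find x<0 with |R(x)|<1.
x=-0.49: |R|=0.7545
R=1: x+55/54x²=0 ⇒ x=−54/55=-0.9818; min R=1−1/(4·55/54)=0.7545>−1
Confirm numerically:
  x=-0.744: |R|=0.81979 <1
  x=-0.664: |R|=0.78506 <1
  x=-0.612: |R|=0.76948 <1
  x=-0.552: |R|=0.75835 <1
  x=-1.251: |R|=1.34298 >1
  x=-1.105: |R|=1.13864 >1
  x=-1.020: |R|=1.03967 >1
Stable set (-0.9818, 0).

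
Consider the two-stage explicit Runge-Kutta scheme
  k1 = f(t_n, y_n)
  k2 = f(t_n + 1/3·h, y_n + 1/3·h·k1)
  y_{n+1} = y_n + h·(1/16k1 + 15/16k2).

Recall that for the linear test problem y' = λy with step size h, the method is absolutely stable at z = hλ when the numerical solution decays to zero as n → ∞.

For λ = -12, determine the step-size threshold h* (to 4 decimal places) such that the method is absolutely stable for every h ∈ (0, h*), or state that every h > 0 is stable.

(-3.2000,0); λ=-12 ⇒ h* = (16/5)/12 = 0.2667.

Test eqn y'=λy, z=hλ:
  k1=λy_n ⇒ h·k1=z·y_n;  k2=λ(1+1/3z)y_n ⇒ h·k2=z(1+1/3z)y_n
  y_{n+1}/y_n = 1 + 1/16z + 15/16z(1+1/3z) = 1 + z + 5/16z²
  R(z) = 1 + z + 5/16z².

Solve |R(x)|<1 on ℝ⁻.
x=-0.44: |R|=0.6205
R=1: x+5/16x²=0 ⇒ x=−16/5=-3.2000; min R=1−1/(4·5/16)=0.2000>−1
Confirm numerically:
  x=-2.894: |R|=0.72326 <1
  x=-1.547: |R|=0.20088 <1
  x=-1.446: |R|=0.20741 <1
  x=-3.594: |R|=1.44251 >1
  x=-3.537: |R|=1.37249 >1
  x=-3.454: |R|=1.27416 >1
Interval (-3.2000, 0).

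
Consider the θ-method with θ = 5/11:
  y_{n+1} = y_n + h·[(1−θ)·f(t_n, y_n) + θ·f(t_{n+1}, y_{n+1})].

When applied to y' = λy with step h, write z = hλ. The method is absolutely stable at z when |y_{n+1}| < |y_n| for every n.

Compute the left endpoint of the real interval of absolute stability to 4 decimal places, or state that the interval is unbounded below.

On y'=λy, z=hλ:
  y_{n+1} = y_n + z·[6/11·y_n + 5/11·y_{n+1}] ⇒ (1 − 5/11z)y_{n+1} = (1 + 6/11z)y_n
  Hence R(z) = (1 + 6/11z)/(1 − 5/11z).

Solve |R(x)|<1 on ℝ⁻.
x=-0.59: |R|=0.5348
R=−1: 1+6/11x = −1+5/11x ⇒ -1/11x=2 ⇒ x=2/(-1/11)=-22.0000
Confirm numerically:
  x=-17.893: |R|=0.95912 <1
  x=-16.023: |R|=0.93440 <1
  x=-15.215: |R|=0.92208 <1
  x=-12.408: |R|=0.86867 <1
  x=-22.575: |R|=1.00464 >1
  x=-22.382: |R|=1.00311 >1
Stable set (-22.0000, 0).

z* = -22.0000.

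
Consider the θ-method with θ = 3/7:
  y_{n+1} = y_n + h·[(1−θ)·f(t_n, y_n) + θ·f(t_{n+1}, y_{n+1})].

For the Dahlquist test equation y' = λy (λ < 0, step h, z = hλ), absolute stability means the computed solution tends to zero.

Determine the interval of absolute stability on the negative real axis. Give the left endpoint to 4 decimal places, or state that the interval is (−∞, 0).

z∈(-14.0000,0).

On y'=λy, z=hλ:
  y_{n+1} = y_n + z·[4/7·y_n + 3/7·y_{n+1}] ⇒ (1 − 3/7z)y_{n+1} = (1 + 4/7z)y_n
  R(z) = (1 + 4/7z)/(1 − 3/7z).

Find x<0 with |R(x)|<1.
x=-0.33: |R|=0.7109
R=−1: 1+4/7x = −1+3/7x ⇒ -1/7x=2 ⇒ x=2/(-1/7)=-14.0000
Confirm numerically:
  x=-13.573: |R|=0.99105 <1
  x=-12.009: |R|=0.95373 <1
  x=-10.598: |R|=0.91231 <1
  x=-7.348: |R|=0.77097 <1
  x=-14.297: |R|=1.00595 >1
  x=-14.227: |R|=1.00457 >1
  x=-14.113: |R|=1.00229 >1
So |R|<1 on (-14.0000, 0).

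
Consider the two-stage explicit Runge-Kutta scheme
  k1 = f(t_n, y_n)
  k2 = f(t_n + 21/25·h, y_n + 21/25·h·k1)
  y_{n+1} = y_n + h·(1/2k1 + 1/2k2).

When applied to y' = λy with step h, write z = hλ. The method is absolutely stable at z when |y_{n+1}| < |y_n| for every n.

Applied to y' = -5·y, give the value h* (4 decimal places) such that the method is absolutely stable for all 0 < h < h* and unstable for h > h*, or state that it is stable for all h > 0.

Test eqn y'=λy, z=hλ:
  k1=λy_n ⇒ h·k1=z·y_n;  k2=λ(1+21/25z)y_n ⇒ h·k2=z(1+21/25z)y_n
  y_{n+1}/y_n = 1 + 1/2z + 1/2z(1+21/25z) = 1 + z + 21/50z²
  ⇒ R(z) = 1 + z + 21/50z².

Need |R(x)|<1, x<0.
x=-0.31: |R|=0.7304
R=1: x+21/50x²=0 ⇒ x=−50/21=-2.3810; min R=1−1/(4·21/50)=0.4048>−1
Confirm numerically:
  x=-2.321: |R|=0.94156 <1
  x=-1.889: |R|=0.60969 <1
  x=-0.989: |R|=0.42181 <1
  x=-2.680: |R|=1.33661 >1
  x=-2.620: |R|=1.26305 >1
  x=-2.589: |R|=1.22623 >1
So |R|<1 on (-2.3810, 0).

(-2.3810,0); λ=-5 ⇒ h* = (50/21)/5 = 0.4762.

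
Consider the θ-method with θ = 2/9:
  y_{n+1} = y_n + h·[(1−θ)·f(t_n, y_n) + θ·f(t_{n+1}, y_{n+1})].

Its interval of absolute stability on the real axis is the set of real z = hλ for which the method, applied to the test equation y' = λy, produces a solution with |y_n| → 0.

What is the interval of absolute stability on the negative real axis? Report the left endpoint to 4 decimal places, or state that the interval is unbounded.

(-3.6000, 0).

Test eqn y'=λy, z=hλ:
  y_{n+1} = y_n + z·[7/9·y_n + 2/9·y_{n+1}] ⇒ (1 − 2/9z)y_{n+1} = (1 + 7/9z)y_n
  ⇒ R(z) = (1 + 7/9z)/(1 − 2/9z).

Boundary: |R(x)|=1, x<0.
x=-1.35: |R|=0.0385
R=−1: 1+7/9x = −1+2/9x ⇒ -5/9x=2 ⇒ x=2/(-5/9)=-3.6000
Confirm numerically:
  x=-3.478: |R|=0.96177 <1
  x=-3.064: |R|=0.82285 <1
  x=-2.165: |R|=0.46174 <1
  x=-1.489: |R|=0.11880 <1
  x=-3.812: |R|=1.06376 >1
  x=-3.785: |R|=1.05582 >1
Stable set (-3.6000, 0).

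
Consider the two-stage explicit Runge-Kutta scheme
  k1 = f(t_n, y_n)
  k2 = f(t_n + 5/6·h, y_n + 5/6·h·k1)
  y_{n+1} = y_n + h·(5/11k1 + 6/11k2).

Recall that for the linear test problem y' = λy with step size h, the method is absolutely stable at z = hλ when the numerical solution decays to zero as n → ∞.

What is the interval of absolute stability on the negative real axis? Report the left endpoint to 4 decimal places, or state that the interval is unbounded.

z∈(-2.2000,0).

On y'=λy, z=hλ:
  k1=λy_n ⇒ h·k1=z·y_n;  k2=λ(1+5/6z)y_n ⇒ h·k2=z(1+5/6z)y_n
  y_{n+1}/y_n = 1 + 5/11z + 6/11z(1+5/6z) = 1 + z + 5/11z²
  so R(z) = 1 + z + 5/11z².

Need |R(x)|<1, x<0.
x=-0.62: |R|=0.5547
R=1: x+5/11x²=0 ⇒ x=−11/5=-2.2000; min R=1−1/(4·5/11)=0.4500>−1
Confirm numerically:
  x=-2.169: |R|=0.96944 <1
  x=-1.872: |R|=0.72090 <1
  x=-1.159: |R|=0.45158 <1
  x=-2.672: |R|=1.57327 >1
  x=-2.578: |R|=1.44295 >1
  x=-2.577: |R|=1.44160 >1
So |R|<1 on (-2.2000, 0).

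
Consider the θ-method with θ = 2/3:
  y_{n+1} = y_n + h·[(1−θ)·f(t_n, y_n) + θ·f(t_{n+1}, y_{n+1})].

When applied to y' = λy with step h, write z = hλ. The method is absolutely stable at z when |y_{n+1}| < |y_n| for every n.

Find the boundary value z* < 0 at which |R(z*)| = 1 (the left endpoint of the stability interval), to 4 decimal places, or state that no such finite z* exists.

interval (−∞, 0).

With y'=λy (z=hλ):
  y_{n+1} = y_n + z·[1/3·y_n + 2/3·y_{n+1}] ⇒ (1 − 2/3z)y_{n+1} = (1 + 1/3z)y_n
  R(z) = (1 + 1/3z)/(1 − 2/3z).

Solve |R(x)|<1 on ℝ⁻.
x=-0.54: |R|=0.6029
x=-2: |R|=0.1429
x=-10: |R|=0.3043
x=-100: |R|=0.4778
θ=2/3≥1/2 ⇒ |1+1/3x|<|1−2/3x| ∀x<0 ⇒ interval (−∞,0).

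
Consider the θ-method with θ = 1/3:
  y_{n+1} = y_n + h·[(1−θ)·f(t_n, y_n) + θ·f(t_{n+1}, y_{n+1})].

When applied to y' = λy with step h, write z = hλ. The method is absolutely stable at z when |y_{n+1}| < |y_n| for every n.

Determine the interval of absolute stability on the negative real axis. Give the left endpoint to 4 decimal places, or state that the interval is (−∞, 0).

On y'=λy, z=hλ:
  y_{n+1} = y_n + z·[2/3·y_n + 1/3·y_{n+1}] ⇒ (1 − 1/3z)y_{n+1} = (1 + 2/3z)y_n
  so R(z) = (1 + 2/3z)/(1 − 1/3z).

Find x<0 with |R(x)|<1.
x=-0.72: |R|=0.4194
R=−1: 1+2/3x = −1+1/3x ⇒ -1/3x=2 ⇒ x=2/(-1/3)=-6.0000
Confirm numerically:
  x=-4.817: |R|=0.84866 <1
  x=-4.159: |R|=0.74284 <1
  x=-3.137: |R|=0.53349 <1
  x=-6.220: |R|=1.02386 >1
  x=-6.066: |R|=1.00728 >1
So |R|<1 on (-6.0000, 0).

z∈(-6.0000,0).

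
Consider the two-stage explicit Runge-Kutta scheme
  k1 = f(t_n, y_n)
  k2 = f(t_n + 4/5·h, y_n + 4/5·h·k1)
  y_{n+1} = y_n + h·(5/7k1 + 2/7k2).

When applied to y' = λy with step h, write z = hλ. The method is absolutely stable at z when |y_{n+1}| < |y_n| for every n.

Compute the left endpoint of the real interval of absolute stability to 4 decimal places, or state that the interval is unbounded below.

z* = -4.3750.

Test eqn y'=λy, z=hλ:
  k1=λy_n ⇒ h·k1=z·y_n;  k2=λ(1+4/5z)y_n ⇒ h·k2=z(1+4/5z)y_n
  y_{n+1}/y_n = 1 + 5/7z + 2/7z(1+4/5z) = 1 + z + 8/35z²
  ⇒ R(z) = 1 + z + 8/35z².

Need |R(x)|<1, x<0.
x=-0.6: |R|=0.4823
R=1: x+8/35x²=0 ⇒ x=−35/8=-4.3750; min R=1−1/(4·8/35)=-0.0938>−1
Confirm numerically:
  x=-3.964: |R|=0.62761 <1
  x=-2.935: |R|=0.03397 <1
  x=-2.285: |R|=0.09158 <1
  x=-2.054: |R|=0.08968 <1
  x=-4.837: |R|=1.51079 >1
  x=-4.701: |R|=1.35029 >1
  x=-4.514: |R|=1.14342 >1
Interval (-4.3750, 0).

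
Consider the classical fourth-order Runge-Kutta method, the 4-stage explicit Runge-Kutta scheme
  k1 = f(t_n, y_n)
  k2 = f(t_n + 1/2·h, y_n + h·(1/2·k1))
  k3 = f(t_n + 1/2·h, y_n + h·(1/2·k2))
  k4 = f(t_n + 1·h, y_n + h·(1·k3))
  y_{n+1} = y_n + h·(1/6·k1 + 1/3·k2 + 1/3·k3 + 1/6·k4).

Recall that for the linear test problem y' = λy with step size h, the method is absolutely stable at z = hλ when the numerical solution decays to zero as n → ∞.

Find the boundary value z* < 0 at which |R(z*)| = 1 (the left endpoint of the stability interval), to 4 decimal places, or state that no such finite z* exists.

left endpoint -2.7853.

With y'=λy (z=hλ):
  order 4, 4-stage ⇒ R(z)=1+z+z^2/2+z^3/6+z^4/24
  (e.g. R(-1.02)=0.36843, |R|=0.36843)

Need |R(x)|<1, x<0.
x=-1.02: |R|=0.3684
|R(-2.96)|=1.2970 |R(-2.41)|=0.5667 |R(-1.77)|=0.2812
Bisect:
  x_lo=-3.3939 |R|=2.3780  x_hi=-0.2308 |R|=0.7939
  mid=-1.81236 |R|=0.28734 →hi
  mid=-2.60312 |R|=0.75832 →hi
  mid=-2.99850 |R|=1.37199 →lo
  mid=-2.80081 |R|=1.02364 →lo
  mid=-2.70196 |R|=0.88146 →hi
  mid=-2.75138 |R|=0.95007 →hi
  mid=-2.77609 |R|=0.98622 →hi
  ...
  [-2.78536,-2.78517] ⇒ x*=-2.7853
Interval (-2.7853, 0).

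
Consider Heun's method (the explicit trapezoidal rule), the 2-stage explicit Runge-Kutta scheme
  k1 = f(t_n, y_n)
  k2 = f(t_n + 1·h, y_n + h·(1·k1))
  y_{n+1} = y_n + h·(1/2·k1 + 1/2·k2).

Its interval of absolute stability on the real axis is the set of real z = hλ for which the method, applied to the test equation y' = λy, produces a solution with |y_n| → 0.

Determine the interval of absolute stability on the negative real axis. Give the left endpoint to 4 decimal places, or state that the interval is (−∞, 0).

With y'=λy (z=hλ):
  order 2, 2-stage ⇒ R(z)=1+z+z^2/2
  (e.g. R(-0.65)=0.56125, |R|=0.56125)

Find x<0 with |R(x)|<1.
x=-0.65: |R|=0.5613
|R(-2.09)|=1.0940 |R(-1.35)|=0.5613 |R(-1.14)|=0.5098
Bisect:
  x_lo=-2.6744 |R|=1.9018  x_hi=-0.2148 |R|=0.8083
  mid=-1.44459 |R|=0.59883 →hi
  mid=-2.05948 |R|=1.06125 →lo
  mid=-1.75204 |R|=0.78278 →hi
  mid=-1.90576 |R|=0.91020 →hi
  mid=-1.98262 |R|=0.98277 →hi
  mid=-2.02105 |R|=1.02127 →lo
  mid=-2.00184 |R|=1.00184 →lo
  mid=-1.99223 |R|=0.99226 →hi
  ...
  [-2.00004,-1.99989] ⇒ x*=-2.0000
So |R|<1 on (-2.0000, 0).

(-2.0000, 0).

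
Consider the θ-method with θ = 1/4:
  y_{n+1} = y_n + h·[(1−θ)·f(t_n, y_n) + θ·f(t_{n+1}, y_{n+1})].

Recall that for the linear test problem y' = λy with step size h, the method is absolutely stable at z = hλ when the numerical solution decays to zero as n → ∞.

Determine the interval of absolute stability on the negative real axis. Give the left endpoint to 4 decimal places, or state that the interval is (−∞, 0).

With y'=λy (z=hλ):
  y_{n+1} = y_n + z·[3/4·y_n + 1/4·y_{n+1}] ⇒ (1 − 1/4z)y_{n+1} = (1 + 3/4z)y_n
  so R(z) = (1 + 3/4z)/(1 − 1/4z).

Solve |R(x)|<1 on ℝ⁻.
x=-1: |R|=0.2000
R=−1: 1+3/4x = −1+1/4x ⇒ -1/2x=2 ⇒ x=2/(-1/2)=-4.0000
Confirm numerically:
  x=-3.879: |R|=0.96929 <1
  x=-3.541: |R|=0.87827 <1
  x=-2.998: |R|=0.71363 <1
  x=-2.912: |R|=0.68519 <1
  x=-4.541: |R|=1.12668 >1
  x=-4.440: |R|=1.10427 >1
  x=-4.303: |R|=1.07299 >1
So |R|<1 on (-4.0000, 0).

(-4.0000, 0).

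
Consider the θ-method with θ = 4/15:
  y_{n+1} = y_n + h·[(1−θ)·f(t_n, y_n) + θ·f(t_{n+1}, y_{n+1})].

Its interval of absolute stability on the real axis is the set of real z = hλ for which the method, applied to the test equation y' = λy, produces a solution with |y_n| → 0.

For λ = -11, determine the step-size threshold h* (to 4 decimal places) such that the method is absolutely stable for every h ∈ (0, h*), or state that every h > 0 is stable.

(-4.2857,0); λ=-11 ⇒ h* = (30/7)/11 = 0.3896.

Set f=λy, z=hλ:
  y_{n+1} = y_n + z·[11/15·y_n + 4/15·y_{n+1}] ⇒ (1 − 4/15z)y_{n+1} = (1 + 11/15z)y_n
  Hence R(z) = (1 + 11/15z)/(1 − 4/15z).

Solve |R(x)|<1 on ℝ⁻.
x=-0.88: |R|=0.2873
R=−1: 1+11/15x = −1+4/15x ⇒ -7/15x=2 ⇒ x=2/(-7/15)=-4.2857
Confirm numerically:
  x=-4.257: |R|=0.99372 <1
  x=-3.282: |R|=0.75021 <1
  x=-2.381: |R|=0.45633 <1
  x=-4.777: |R|=1.10083 >1
  x=-4.356: |R|=1.01517 >1
  x=-4.339: |R|=1.01153 >1
Stable set (-4.2857, 0).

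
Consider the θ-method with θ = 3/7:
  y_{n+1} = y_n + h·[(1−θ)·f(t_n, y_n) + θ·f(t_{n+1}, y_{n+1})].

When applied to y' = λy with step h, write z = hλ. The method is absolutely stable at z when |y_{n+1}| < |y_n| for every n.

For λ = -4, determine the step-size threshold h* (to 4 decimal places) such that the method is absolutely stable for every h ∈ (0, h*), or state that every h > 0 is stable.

Set f=λy, z=hλ:
  y_{n+1} = y_n + z·[4/7·y_n + 3/7·y_{n+1}] ⇒ (1 − 3/7z)y_{n+1} = (1 + 4/7z)y_n
  Hence R(z) = (1 + 4/7z)/(1 − 3/7z).

Solve |R(x)|<1 on ℝ⁻.
x=-0.99: |R|=0.3049
R=−1: 1+4/7x = −1+3/7x ⇒ -1/7x=2 ⇒ x=2/(-1/7)=-14.0000
Confirm numerically:
  x=-8.537: |R|=0.83248 <1
  x=-7.719: |R|=0.79172 <1
  x=-7.476: |R|=0.77831 <1
  x=-5.837: |R|=0.66697 <1
  x=-14.091: |R|=1.00185 >1
  x=-14.045: |R|=1.00092 >1
Stable set (-14.0000, 0).

(-14.0000,0); λ=-4 ⇒ h* = (14)/4 = 3.5000.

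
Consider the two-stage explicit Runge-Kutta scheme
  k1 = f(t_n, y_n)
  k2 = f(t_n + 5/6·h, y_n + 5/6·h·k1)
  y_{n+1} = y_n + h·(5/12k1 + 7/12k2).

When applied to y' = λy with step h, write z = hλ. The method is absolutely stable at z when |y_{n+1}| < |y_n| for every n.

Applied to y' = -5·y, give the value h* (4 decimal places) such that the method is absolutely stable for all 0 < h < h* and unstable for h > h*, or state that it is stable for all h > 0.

Test eqn y'=λy, z=hλ:
  k1=λy_n ⇒ h·k1=z·y_n;  k2=λ(1+5/6z)y_n ⇒ h·k2=z(1+5/6z)y_n
  y_{n+1}/y_n = 1 + 5/12z + 7/12z(1+5/6z) = 1 + z + 35/72z²
  so R(z) = 1 + z + 35/72z².

Find x<0 with |R(x)|<1.
x=-1.21: |R|=0.5017
R=1: x+35/72x²=0 ⇒ x=−72/35=-2.0571; min R=1−1/(4·35/72)=0.4857>−1
Confirm numerically:
  x=-2.018: |R|=0.96160 <1
  x=-1.874: |R|=0.83316 <1
  x=-1.074: |R|=0.48672 <1
  x=-0.953: |R|=0.48849 <1
  x=-2.623: |R|=1.72151 >1
  x=-2.560: |R|=1.62578 >1
  x=-2.227: |R|=1.18388 >1
Stable set (-2.0571, 0).

(-2.0571,0); λ=-5 ⇒ h* = (72/35)/5 = 0.4114.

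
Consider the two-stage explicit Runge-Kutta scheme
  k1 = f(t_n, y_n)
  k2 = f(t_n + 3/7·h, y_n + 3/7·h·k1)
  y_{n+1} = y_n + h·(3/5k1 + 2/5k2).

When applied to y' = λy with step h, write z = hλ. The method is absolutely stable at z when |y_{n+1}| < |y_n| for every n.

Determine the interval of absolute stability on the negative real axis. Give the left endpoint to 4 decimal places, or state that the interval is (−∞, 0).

Set f=λy, z=hλ:
  k1=λy_n ⇒ h·k1=z·y_n;  k2=λ(1+3/7z)y_n ⇒ h·k2=z(1+3/7z)y_n
  y_{n+1}/y_n = 1 + 3/5z + 2/5z(1+3/7z) = 1 + z + 6/35z²
  ⇒ R(z) = 1 + z + 6/35z².

Boundary: |R(x)|=1, x<0.
x=-0.87: |R|=0.2598
R=1: x+6/35x²=0 ⇒ x=−35/6=-5.8333; min R=1−1/(4·6/35)=-0.4583>−1
Confirm numerically:
  x=-5.283: |R|=0.50159 <1
  x=-4.400: |R|=0.08114 <1
  x=-4.213: |R|=0.17025 <1
  x=-3.327: |R|=0.42947 <1
  x=-6.291: |R|=1.49357 >1
  x=-6.023: |R|=1.19583 >1
Interval (-5.8333, 0).

z∈(-5.8333,0).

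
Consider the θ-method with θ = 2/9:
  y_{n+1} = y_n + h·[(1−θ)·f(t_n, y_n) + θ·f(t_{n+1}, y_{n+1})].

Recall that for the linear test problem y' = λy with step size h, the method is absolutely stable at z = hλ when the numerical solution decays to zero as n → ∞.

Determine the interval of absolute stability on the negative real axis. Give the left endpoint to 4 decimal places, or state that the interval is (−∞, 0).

On y'=λy, z=hλ:
  y_{n+1} = y_n + z·[7/9·y_n + 2/9·y_{n+1}] ⇒ (1 − 2/9z)y_{n+1} = (1 + 7/9z)y_n
  so R(z) = (1 + 7/9z)/(1 − 2/9z).

Find x<0 with |R(x)|<1.
x=-1.2: |R|=0.0526
R=−1: 1+7/9x = −1+2/9x ⇒ -5/9x=2 ⇒ x=2/(-5/9)=-3.6000
Confirm numerically:
  x=-3.300: |R|=0.90385 <1
  x=-3.214: |R|=0.87490 <1
  x=-2.208: |R|=0.48122 <1
  x=-2.022: |R|=0.39512 <1
  x=-3.870: |R|=1.08065 >1
  x=-3.629: |R|=1.00892 >1
  x=-3.624: |R|=1.00739 >1
Stable set (-3.6000, 0).

z∈(-3.6000,0).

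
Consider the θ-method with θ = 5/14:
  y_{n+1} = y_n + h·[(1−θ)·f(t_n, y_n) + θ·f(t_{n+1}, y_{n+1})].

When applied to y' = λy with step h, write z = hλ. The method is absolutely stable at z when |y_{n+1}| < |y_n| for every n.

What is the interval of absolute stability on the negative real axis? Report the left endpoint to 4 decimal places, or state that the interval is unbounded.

(-7.0000, 0).

On y'=λy, z=hλ:
  y_{n+1} = y_n + z·[9/14·y_n + 5/14·y_{n+1}] ⇒ (1 − 5/14z)y_{n+1} = (1 + 9/14z)y_n
  ⇒ R(z) = (1 + 9/14z)/(1 − 5/14z).

Solve |R(x)|<1 on ℝ⁻.
x=-0.41: |R|=0.6424
R=−1: 1+9/14x = −1+5/14x ⇒ -2/7x=2 ⇒ x=2/(-2/7)=-7.0000
Confirm numerically:
  x=-6.670: |R|=0.97212 <1
  x=-6.139: |R|=0.92294 <1
  x=-2.964: |R|=0.43983 <1
  x=-7.492: |R|=1.03824 >1
  x=-7.373: |R|=1.02933 >1
Interval (-7.0000, 0).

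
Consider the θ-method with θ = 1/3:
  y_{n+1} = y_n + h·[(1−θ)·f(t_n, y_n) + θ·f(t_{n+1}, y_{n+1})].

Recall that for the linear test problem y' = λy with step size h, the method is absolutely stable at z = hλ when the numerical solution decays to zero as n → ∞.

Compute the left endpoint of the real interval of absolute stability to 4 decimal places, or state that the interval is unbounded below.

With y'=λy (z=hλ):
  y_{n+1} = y_n + z·[2/3·y_n + 1/3·y_{n+1}] ⇒ (1 − 1/3z)y_{n+1} = (1 + 2/3z)y_n
  R(z) = (1 + 2/3z)/(1 − 1/3z).

Boundary: |R(x)|=1, x<0.
x=-1.69: |R|=0.0810
R=−1: 1+2/3x = −1+1/3x ⇒ -1/3x=2 ⇒ x=2/(-1/3)=-6.0000
Confirm numerically:
  x=-5.236: |R|=0.90724 <1
  x=-5.042: |R|=0.88088 <1
  x=-5.003: |R|=0.87542 <1
  x=-2.975: |R|=0.49372 <1
  x=-6.237: |R|=1.02566 >1
  x=-6.223: |R|=1.02418 >1
  x=-6.105: |R|=1.01153 >1
So |R|<1 on (-6.0000, 0).

z* = -6.0000.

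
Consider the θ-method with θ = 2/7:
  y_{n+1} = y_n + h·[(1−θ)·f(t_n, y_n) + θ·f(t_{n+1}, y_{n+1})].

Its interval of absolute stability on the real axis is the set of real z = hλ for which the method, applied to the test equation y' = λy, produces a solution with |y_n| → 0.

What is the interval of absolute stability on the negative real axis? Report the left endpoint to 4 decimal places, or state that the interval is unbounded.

On y'=λy, z=hλ:
  y_{n+1} = y_n + z·[5/7·y_n + 2/7·y_{n+1}] ⇒ (1 − 2/7z)y_{n+1} = (1 + 5/7z)y_n
  Hence R(z) = (1 + 5/7z)/(1 − 2/7z).

Boundary: |R(x)|=1, x<0.
x=-1.23: |R|=0.0899
R=−1: 1+5/7x = −1+2/7x ⇒ -3/7x=2 ⇒ x=2/(-3/7)=-4.6667
Confirm numerically:
  x=-4.612: |R|=0.98989 <1
  x=-3.755: |R|=0.81151 <1
  x=-1.936: |R|=0.24650 <1
  x=-5.020: |R|=1.06221 >1
  x=-4.784: |R|=1.02125 >1
  x=-4.722: |R|=1.01009 >1
So |R|<1 on (-4.6667, 0).

(-4.6667, 0).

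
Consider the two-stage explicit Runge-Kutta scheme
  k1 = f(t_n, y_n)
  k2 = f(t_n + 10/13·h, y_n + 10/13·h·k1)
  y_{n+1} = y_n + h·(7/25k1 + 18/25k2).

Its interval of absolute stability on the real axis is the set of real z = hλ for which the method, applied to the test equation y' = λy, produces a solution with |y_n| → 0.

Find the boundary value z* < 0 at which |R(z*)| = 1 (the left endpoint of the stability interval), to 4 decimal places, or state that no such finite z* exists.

With y'=λy (z=hλ):
  k1=λy_n ⇒ h·k1=z·y_n;  k2=λ(1+10/13z)y_n ⇒ h·k2=z(1+10/13z)y_n
  y_{n+1}/y_n = 1 + 7/25z + 18/25z(1+10/13z) = 1 + z + 36/65z²
  ⇒ R(z) = 1 + z + 36/65z².

Boundary: |R(x)|=1, x<0.
x=-1.02: |R|=0.5562
R=1: x+36/65x²=0 ⇒ x=−65/36=-1.8056; min R=1−1/(4·36/65)=0.5486>−1
Confirm numerically:
  x=-1.494: |R|=0.74220 <1
  x=-1.128: |R|=0.57670 <1
  x=-0.866: |R|=0.54936 <1
  x=-2.297: |R|=1.62521 >1
  x=-2.183: |R|=1.45635 >1
So |R|<1 on (-1.8056, 0).

left endpoint -1.8056.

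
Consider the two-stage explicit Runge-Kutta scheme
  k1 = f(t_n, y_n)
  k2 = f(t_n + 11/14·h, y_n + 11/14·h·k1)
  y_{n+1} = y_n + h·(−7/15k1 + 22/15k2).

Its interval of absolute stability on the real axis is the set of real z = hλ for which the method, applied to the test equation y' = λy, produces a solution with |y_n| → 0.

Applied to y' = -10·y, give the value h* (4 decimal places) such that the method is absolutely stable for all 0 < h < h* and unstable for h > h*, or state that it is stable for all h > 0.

With y'=λy (z=hλ):
  k1=λy_n ⇒ h·k1=z·y_n;  k2=λ(1+11/14z)y_n ⇒ h·k2=z(1+11/14z)y_n
  y_{n+1}/y_n = 1 − 7/15z + 22/15z(1+11/14z) = 1 + z + 121/105z²
  R(z) = 1 + z + 121/105z².

Find x<0 with |R(x)|<1.
x=-1.67: |R|=2.5439
R=1: x+121/105x²=0 ⇒ x=−105/121=-0.8678; min R=1−1/(4·121/105)=0.7831>−1
Confirm numerically:
  x=-0.670: |R|=0.84730 <1
  x=-0.578: |R|=0.80699 <1
  x=-0.472: |R|=0.78473 <1
  x=-0.389: |R|=0.78538 <1
  x=-1.152: |R|=1.37733 >1
  x=-1.075: |R|=1.25672 >1
Stable set (-0.8678, 0).

(-0.8678,0); λ=-10 ⇒ h* = (105/121)/10 = 0.0868.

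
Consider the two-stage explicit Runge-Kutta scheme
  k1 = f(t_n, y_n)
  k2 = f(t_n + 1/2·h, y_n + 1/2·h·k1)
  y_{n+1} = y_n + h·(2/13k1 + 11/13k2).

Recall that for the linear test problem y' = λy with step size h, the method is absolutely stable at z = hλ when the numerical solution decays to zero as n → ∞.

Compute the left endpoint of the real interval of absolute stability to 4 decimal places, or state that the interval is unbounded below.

z* = -2.3636.

On y'=λy, z=hλ:
  k1=λy_n ⇒ h·k1=z·y_n;  k2=λ(1+1/2z)y_n ⇒ h·k2=z(1+1/2z)y_n
  y_{n+1}/y_n = 1 + 2/13z + 11/13z(1+1/2z) = 1 + z + 11/26z²
  so R(z) = 1 + z + 11/26z².

Solve |R(x)|<1 on ℝ⁻.
x=-1.44: |R|=0.4373
R=1: x+11/26x²=0 ⇒ x=−26/11=-2.3636; min R=1−1/(4·11/26)=0.4091>−1
Confirm numerically:
  x=-2.319: |R|=0.95621 <1
  x=-1.190: |R|=0.40912 <1
  x=-0.994: |R|=0.42402 <1
  x=-0.979: |R|=0.42649 <1
  x=-2.895: |R|=1.65082 >1
  x=-2.545: |R|=1.19528 >1
So |R|<1 on (-2.3636, 0).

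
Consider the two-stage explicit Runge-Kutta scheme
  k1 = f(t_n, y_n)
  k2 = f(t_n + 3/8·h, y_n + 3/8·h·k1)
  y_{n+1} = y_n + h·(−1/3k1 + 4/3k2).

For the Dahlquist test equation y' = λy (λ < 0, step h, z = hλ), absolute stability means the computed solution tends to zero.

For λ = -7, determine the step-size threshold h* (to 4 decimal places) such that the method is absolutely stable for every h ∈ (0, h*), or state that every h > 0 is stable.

Set f=λy, z=hλ:
  k1=λy_n ⇒ h·k1=z·y_n;  k2=λ(1+3/8z)y_n ⇒ h·k2=z(1+3/8z)y_n
  y_{n+1}/y_n = 1 − 1/3z + 4/3z(1+3/8z) = 1 + z + 1/2z²
  R(z) = 1 + z + 1/2z².

Find x<0 with |R(x)|<1.
x=-1.4: |R|=0.5800
R=1: x+1/2x²=0 ⇒ x=−2=-2.0000; min R=1−1/(4·1/2)=0.5000>−1
Confirm numerically:
  x=-1.624: |R|=0.69469 <1
  x=-1.463: |R|=0.60718 <1
  x=-1.296: |R|=0.54381 <1
  x=-0.845: |R|=0.51201 <1
  x=-2.535: |R|=1.67811 >1
  x=-2.513: |R|=1.64458 >1
  x=-2.367: |R|=1.43434 >1
So |R|<1 on (-2.0000, 0).

(-2.0000,0); λ=-7 ⇒ h* = (2)/7 = 0.2857.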